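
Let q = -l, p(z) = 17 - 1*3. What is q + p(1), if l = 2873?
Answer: -2859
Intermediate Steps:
p(z) = 14 (p(z) = 17 - 3 = 14)
q = -2873 (q = -1*2873 = -2873)
q + p(1) = -2873 + 14 = -2859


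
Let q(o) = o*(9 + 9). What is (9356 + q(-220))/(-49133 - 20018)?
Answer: -5396/69151 ≈ -0.078032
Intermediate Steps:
q(o) = 18*o (q(o) = o*18 = 18*o)
(9356 + q(-220))/(-49133 - 20018) = (9356 + 18*(-220))/(-49133 - 20018) = (9356 - 3960)/(-69151) = 5396*(-1/69151) = -5396/69151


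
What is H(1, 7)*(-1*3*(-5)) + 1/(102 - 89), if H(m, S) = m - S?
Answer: -1169/13 ≈ -89.923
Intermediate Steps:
H(1, 7)*(-1*3*(-5)) + 1/(102 - 89) = (1 - 1*7)*(-1*3*(-5)) + 1/(102 - 89) = (1 - 7)*(-3*(-5)) + 1/13 = -6*15 + 1/13 = -90 + 1/13 = -1169/13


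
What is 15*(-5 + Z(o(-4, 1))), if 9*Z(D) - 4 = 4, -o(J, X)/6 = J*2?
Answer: -185/3 ≈ -61.667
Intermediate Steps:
o(J, X) = -12*J (o(J, X) = -6*J*2 = -12*J)
Z(D) = 8/9 (Z(D) = 4/9 + (⅑)*4 = 4/9 + 4/9 = 8/9)
15*(-5 + Z(o(-4, 1))) = 15*(-5 + 8/9) = 15*(-37/9) = -185/3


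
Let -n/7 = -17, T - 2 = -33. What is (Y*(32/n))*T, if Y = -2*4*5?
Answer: 39680/119 ≈ 333.45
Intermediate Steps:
T = -31 (T = 2 - 33 = -31)
Y = -40 (Y = -8*5 = -40)
n = 119 (n = -7*(-17) = 119)
(Y*(32/n))*T = -1280/119*(-31) = 39680/119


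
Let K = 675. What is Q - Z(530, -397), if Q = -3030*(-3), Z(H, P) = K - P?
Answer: 8018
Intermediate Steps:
Z(H, P) = 675 - P
Q = 9090
Q - Z(530, -397) = 9090 - (675 - 1*(-397)) = 9090 - (675 + 397) = 9090 - 1*1072 = 9090 - 1072 = 8018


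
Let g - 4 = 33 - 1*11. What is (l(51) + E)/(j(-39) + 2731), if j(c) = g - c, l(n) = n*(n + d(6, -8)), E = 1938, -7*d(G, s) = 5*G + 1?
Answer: 2516/1631 ≈ 1.5426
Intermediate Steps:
d(G, s) = -1/7 - 5*G/7 (d(G, s) = -(5*G + 1)/7 = -(1 + 5*G)/7 = -1/7 - 5*G/7)
g = 26 (g = 4 + (33 - 1*11) = 4 + (33 - 11) = 4 + 22 = 26)
l(n) = n*(-31/7 + n) (l(n) = n*(n + (-1/7 - 5/7*6)) = n*(n + (-1/7 - 30/7)) = n*(n - 31/7) = n*(-31/7 + n))
j(c) = 26 - c
(l(51) + E)/(j(-39) + 2731) = ((1/7)*51*(-31 + 7*51) + 1938)/((26 - 1*(-39)) + 2731) = ((1/7)*51*(-31 + 357) + 1938)/((26 + 39) + 2731) = ((1/7)*51*326 + 1938)/(65 + 2731) = (16626/7 + 1938)/2796 = (30192/7)*(1/2796) = 2516/1631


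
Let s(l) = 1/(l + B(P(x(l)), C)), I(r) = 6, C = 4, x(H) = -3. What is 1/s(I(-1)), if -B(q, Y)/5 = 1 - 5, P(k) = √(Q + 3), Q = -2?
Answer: 26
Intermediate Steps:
P(k) = 1 (P(k) = √(-2 + 3) = √1 = 1)
B(q, Y) = 20 (B(q, Y) = -5*(1 - 5) = -5*(-4) = 20)
s(l) = 1/(20 + l) (s(l) = 1/(l + 20) = 1/(20 + l))
1/s(I(-1)) = 1/(1/(20 + 6)) = 1/(1/26) = 26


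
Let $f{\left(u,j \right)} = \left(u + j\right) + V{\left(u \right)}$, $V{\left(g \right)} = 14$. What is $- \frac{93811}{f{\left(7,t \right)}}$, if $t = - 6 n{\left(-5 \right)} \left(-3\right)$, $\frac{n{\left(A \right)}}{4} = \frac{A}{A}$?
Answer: $- \frac{93811}{93} \approx -1008.7$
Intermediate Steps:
$n{\left(A \right)} = 4$ ($n{\left(A \right)} = 4 \frac{A}{A} = 4 \cdot 1 = 4$)
$t = 72$ ($t = \left(-6\right) 4 \left(-3\right) = \left(-24\right) \left(-3\right) = 72$)
$f{\left(u,j \right)} = 14 + j + u$ ($f{\left(u,j \right)} = \left(u + j\right) + 14 = \left(j + u\right) + 14 = 14 + j + u$)
$- \frac{93811}{f{\left(7,t \right)}} = - \frac{93811}{14 + 72 + 7} = - \frac{93811}{93}$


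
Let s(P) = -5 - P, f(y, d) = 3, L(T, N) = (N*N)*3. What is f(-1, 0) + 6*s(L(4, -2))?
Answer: -99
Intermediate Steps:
L(T, N) = 3*N² (L(T, N) = N²*3 = 3*N²)
f(-1, 0) + 6*s(L(4, -2)) = 3 + 6*(-5 - 3*(-2)²) = 3 + 6*(-5 - 3*4) = 3 + 6*(-5 - 1*12) = 3 + 6*(-5 - 12) = 3 + 6*(-17) = 3 - 102 = -99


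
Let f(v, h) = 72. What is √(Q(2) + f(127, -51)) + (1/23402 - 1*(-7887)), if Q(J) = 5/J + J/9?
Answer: 184571575/23402 + √2690/6 ≈ 7895.6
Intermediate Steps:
Q(J) = 5/J + J/9 (Q(J) = 5/J + J*(⅑) = 5/J + J/9)
√(Q(2) + f(127, -51)) + (1/23402 - 1*(-7887)) = √((5/2 + (⅑)*2) + 72) + (1/23402 - 1*(-7887)) = √((5*(½) + 2/9) + 72) + (1/23402 + 7887) = √((5/2 + 2/9) + 72) + 184571575/23402 = √(49/18 + 72) + 184571575/23402 = √(1345/18) + 184571575/23402 = √2690/6 + 184571575/23402 = 184571575/23402 + √2690/6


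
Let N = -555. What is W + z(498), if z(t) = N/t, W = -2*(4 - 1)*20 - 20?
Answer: -23425/166 ≈ -141.11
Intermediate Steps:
W = -140 (W = -2*3*20 - 20 = -6*20 - 20 = -120 - 20 = -140)
z(t) = -555/t
W + z(498) = -140 - 555/498 = -140 - 555*1/498 = -140 - 185/166 = -23425/166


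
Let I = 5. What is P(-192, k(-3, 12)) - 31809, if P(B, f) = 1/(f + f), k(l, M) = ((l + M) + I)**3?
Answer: -174567791/5488 ≈ -31809.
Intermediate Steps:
k(l, M) = (5 + M + l)**3 (k(l, M) = ((l + M) + 5)**3 = ((M + l) + 5)**3 = (5 + M + l)**3)
P(B, f) = 1/(2*f)
P(-192, k(-3, 12)) - 31809 = 1/(2*((5 + 12 - 3)**3)) - 31809 = 1/(2*(14**3)) - 31809 = (1/2)/2744 - 31809 = (1/2)*(1/2744) - 31809 = 1/5488 - 31809 = -174567791/5488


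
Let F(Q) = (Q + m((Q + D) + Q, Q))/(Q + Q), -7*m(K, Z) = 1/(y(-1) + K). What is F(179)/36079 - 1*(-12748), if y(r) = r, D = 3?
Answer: 414935043049799/32549030640 ≈ 12748.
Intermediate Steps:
m(K, Z) = -1/(7*(-1 + K))
F(Q) = (Q - 1/(14 + 14*Q))/(2*Q) (F(Q) = (Q - 1/(-7 + 7*((Q + 3) + Q)))/(Q + Q) = (Q - 1/(-7 + 7*((3 + Q) + Q)))/((2*Q)) = (Q - 1/(-7 + 7*(3 + 2*Q)))*(1/(2*Q)) = (Q - 1/(-7 + (21 + 14*Q)))*(1/(2*Q)) = (Q - 1/(14 + 14*Q))*(1/(2*Q)) = (Q - 1/(14 + 14*Q))/(2*Q))
F(179)/36079 - 1*(-12748) = ((1/28)*(-1 + 14*179*(1 + 179))/(179*(1 + 179)))/36079 - 1*(-12748) = ((1/28)*(1/179)*(-1 + 14*179*180)/180)*(1/36079) + 12748 = ((1/28)*(1/179)*(1/180)*(-1 + 451080))*(1/36079) + 12748 = ((1/28)*(1/179)*(1/180)*451079)*(1/36079) + 12748 = (451079/902160)*(1/36079) + 12748 = 451079/32549030640 + 12748 = 414935043049799/32549030640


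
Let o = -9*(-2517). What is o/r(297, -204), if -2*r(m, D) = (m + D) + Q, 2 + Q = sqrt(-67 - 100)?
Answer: -687141/1408 + 7551*I*sqrt(167)/1408 ≈ -488.03 + 69.304*I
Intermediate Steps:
Q = -2 + I*sqrt(167) (Q = -2 + sqrt(-67 - 100) = -2 + sqrt(-167) = -2 + I*sqrt(167) ≈ -2.0 + 12.923*I)
o = 22653
r(m, D) = 1 - D/2 - m/2 - I*sqrt(167)/2 (r(m, D) = -((m + D) + (-2 + I*sqrt(167)))/2 = -((D + m) + (-2 + I*sqrt(167)))/2 = -(-2 + D + m + I*sqrt(167))/2 = 1 - D/2 - m/2 - I*sqrt(167)/2)
o/r(297, -204) = 22653/(1 - 1/2*(-204) - 1/2*297 - I*sqrt(167)/2) = 22653/(1 + 102 - 297/2 - I*sqrt(167)/2) = 22653/(-91/2 - I*sqrt(167)/2)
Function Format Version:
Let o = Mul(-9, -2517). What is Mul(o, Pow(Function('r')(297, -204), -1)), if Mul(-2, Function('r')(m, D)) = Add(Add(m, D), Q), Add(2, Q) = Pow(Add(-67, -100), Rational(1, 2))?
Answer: Add(Rational(-687141, 1408), Mul(Rational(7551, 1408), I, Pow(167, Rational(1, 2)))) ≈ Add(-488.03, Mul(69.304, I))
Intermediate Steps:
Q = Add(-2, Mul(I, Pow(167, Rational(1, 2)))) (Q = Add(-2, Pow(Add(-67, -100), Rational(1, 2))) = Add(-2, Pow(-167, Rational(1, 2))) = Add(-2, Mul(I, Pow(167, Rational(1, 2)))) ≈ Add(-2.0000, Mul(12.923, I)))
o = 22653
Function('r')(m, D) = Add(1, Mul(Rational(-1, 2), D), Mul(Rational(-1, 2), m), Mul(Rational(-1, 2), I, Pow(167, Rational(1, 2)))) (Function('r')(m, D) = Mul(Rational(-1, 2), Add(Add(m, D), Add(-2, Mul(I, Pow(167, Rational(1, 2)))))) = Mul(Rational(-1, 2), Add(Add(D, m), Add(-2, Mul(I, Pow(167, Rational(1, 2)))))) = Mul(Rational(-1, 2), Add(-2, D, m, Mul(I, Pow(167, Rational(1, 2))))) = Add(1, Mul(Rational(-1, 2), D), Mul(Rational(-1, 2), m), Mul(Rational(-1, 2), I, Pow(167, Rational(1, 2)))))
Mul(o, Pow(Function('r')(297, -204), -1)) = Mul(22653, Pow(Add(1, Mul(Rational(-1, 2), -204), Mul(Rational(-1, 2), 297), Mul(Rational(-1, 2), I, Pow(167, Rational(1, 2)))), -1)) = Mul(22653, Pow(Add(1, 102, Rational(-297, 2), Mul(Rational(-1, 2), I, Pow(167, Rational(1, 2)))), -1)) = Mul(22653, Pow(Add(Rational(-91, 2), Mul(Rational(-1, 2), I, Pow(167, Rational(1, 2)))), -1))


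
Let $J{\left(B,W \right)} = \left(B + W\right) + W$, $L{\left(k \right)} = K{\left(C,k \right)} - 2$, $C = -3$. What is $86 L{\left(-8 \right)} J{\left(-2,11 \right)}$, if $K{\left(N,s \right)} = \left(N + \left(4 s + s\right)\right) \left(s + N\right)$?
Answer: $810120$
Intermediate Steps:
$K{\left(N,s \right)} = \left(N + s\right) \left(N + 5 s\right)$ ($K{\left(N,s \right)} = \left(N + 5 s\right) \left(N + s\right) = \left(N + s\right) \left(N + 5 s\right)$)
$L{\left(k \right)} = 7 - 18 k + 5 k^{2}$ ($L{\left(k \right)} = \left(\left(-3\right)^{2} + 5 k^{2} + 6 \left(-3\right) k\right) - 2 = \left(9 + 5 k^{2} - 18 k\right) - 2 = \left(9 - 18 k + 5 k^{2}\right) - 2 = 7 - 18 k + 5 k^{2}$)
$J{\left(B,W \right)} = B + 2 W$
$86 L{\left(-8 \right)} J{\left(-2,11 \right)} = 86 \left(7 - -144 + 5 \left(-8\right)^{2}\right) \left(-2 + 2 \cdot 11\right) = 86 \left(7 + 144 + 5 \cdot 64\right) \left(-2 + 22\right) = 86 \left(7 + 144 + 320\right) 20 = 86 \cdot 471 \cdot 20 = 40506 \cdot 20 = 810120$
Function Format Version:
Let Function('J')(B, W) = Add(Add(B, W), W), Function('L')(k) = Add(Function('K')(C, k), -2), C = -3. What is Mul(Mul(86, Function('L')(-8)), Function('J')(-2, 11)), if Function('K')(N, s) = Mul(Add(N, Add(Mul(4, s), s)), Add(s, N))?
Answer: 810120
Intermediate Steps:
Function('K')(N, s) = Mul(Add(N, s), Add(N, Mul(5, s))) (Function('K')(N, s) = Mul(Add(N, Mul(5, s)), Add(N, s)) = Mul(Add(N, s), Add(N, Mul(5, s))))
Function('L')(k) = Add(7, Mul(-18, k), Mul(5, Pow(k, 2))) (Function('L')(k) = Add(Add(Pow(-3, 2), Mul(5, Pow(k, 2)), Mul(6, -3, k)), -2) = Add(Add(9, Mul(5, Pow(k, 2)), Mul(-18, k)), -2) = Add(Add(9, Mul(-18, k), Mul(5, Pow(k, 2))), -2) = Add(7, Mul(-18, k), Mul(5, Pow(k, 2))))
Function('J')(B, W) = Add(B, Mul(2, W))
Mul(Mul(86, Function('L')(-8)), Function('J')(-2, 11)) = Mul(Mul(86, Add(7, Mul(-18, -8), Mul(5, Pow(-8, 2)))), Add(-2, Mul(2, 11))) = Mul(Mul(86, Add(7, 144, Mul(5, 64))), Add(-2, 22)) = Mul(Mul(86, Add(7, 144, 320)), 20) = Mul(Mul(86, 471), 20) = Mul(40506, 20) = 810120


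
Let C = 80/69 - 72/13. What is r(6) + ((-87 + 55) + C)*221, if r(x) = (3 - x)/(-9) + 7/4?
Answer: -739467/92 ≈ -8037.7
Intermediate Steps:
C = -3928/897 (C = 80*(1/69) - 72*1/13 = 80/69 - 72/13 = -3928/897 ≈ -4.3790)
r(x) = 17/12 + x/9 (r(x) = (3 - x)*(-1/9) + 7*(1/4) = (-1/3 + x/9) + 7/4 = 17/12 + x/9)
r(6) + ((-87 + 55) + C)*221 = (17/12 + (1/9)*6) + ((-87 + 55) - 3928/897)*221 = (17/12 + 2/3) + (-32 - 3928/897)*221 = 25/12 - 32632/897*221 = 25/12 - 554744/69 = -739467/92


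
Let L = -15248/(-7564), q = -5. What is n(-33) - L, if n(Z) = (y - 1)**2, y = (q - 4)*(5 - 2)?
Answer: 1478732/1891 ≈ 781.98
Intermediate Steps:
y = -27 (y = (-5 - 4)*(5 - 2) = -9*3 = -27)
n(Z) = 784 (n(Z) = (-27 - 1)**2 = (-28)**2 = 784)
L = 3812/1891 (L = -15248*(-1/7564) = 3812/1891 ≈ 2.0159)
n(-33) - L = 784 - 1*3812/1891 = 784 - 3812/1891 = 1478732/1891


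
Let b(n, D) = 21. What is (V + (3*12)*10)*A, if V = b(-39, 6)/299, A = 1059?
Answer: 114012999/299 ≈ 3.8131e+5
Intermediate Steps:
V = 21/299 ≈ 0.070234
(V + (3*12)*10)*A = (21/299 + (3*12)*10)*1059 = (21/299 + 36*10)*1059 = (21/299 + 360)*1059 = (107661/299)*1059 = 114012999/299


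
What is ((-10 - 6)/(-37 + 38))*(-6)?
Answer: 96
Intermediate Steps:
((-10 - 6)/(-37 + 38))*(-6) = (-16/1)*(-6) = (1*(-16))*(-6) = -16*(-6) = 96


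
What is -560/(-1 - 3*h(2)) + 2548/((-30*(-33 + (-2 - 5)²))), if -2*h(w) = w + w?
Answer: -14077/120 ≈ -117.31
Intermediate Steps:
h(w) = -w (h(w) = -(w + w)/2 = -w)
-560/(-1 - 3*h(2)) + 2548/((-30*(-33 + (-2 - 5)²))) = -560/(-1 - (-3)*2) + 2548/((-30*(-33 + (-2 - 5)²))) = -560/(-1 - 3*(-2)) + 2548/((-30*(-33 + (-7)²))) = -560/(-1 + 6) + 2548/((-30*(-33 + 49))) = -560/5 + 2548/((-30*16)) = -560*⅕ + 2548/(-480) = -112 + 2548*(-1/480) = -112 - 637/120 = -14077/120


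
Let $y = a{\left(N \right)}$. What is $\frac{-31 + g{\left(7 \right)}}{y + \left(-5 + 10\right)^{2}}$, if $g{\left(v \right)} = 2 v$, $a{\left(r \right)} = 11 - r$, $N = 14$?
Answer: $- \frac{17}{22} \approx -0.77273$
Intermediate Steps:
$y = -3$ ($y = 11 - 14 = -3$)
$\frac{-31 + g{\left(7 \right)}}{y + \left(-5 + 10\right)^{2}} = \frac{-31 + 2 \cdot 7}{-3 + \left(-5 + 10\right)^{2}} = \frac{-31 + 14}{-3 + 5^{2}} = - \frac{17}{-3 + 25} = - \frac{17}{22}$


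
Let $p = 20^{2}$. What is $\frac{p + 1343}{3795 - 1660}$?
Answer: $\frac{249}{305} \approx 0.81639$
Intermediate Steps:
$p = 400$
$\frac{p + 1343}{3795 - 1660} = \frac{400 + 1343}{3795 - 1660} = \frac{1743}{2135} = 1743 \cdot \frac{1}{2135} = \frac{249}{305}$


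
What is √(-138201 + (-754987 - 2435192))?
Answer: 246*I*√55 ≈ 1824.4*I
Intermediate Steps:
√(-138201 + (-754987 - 2435192)) = √(-138201 - 3190179) = √(-3328380) = 246*I*√55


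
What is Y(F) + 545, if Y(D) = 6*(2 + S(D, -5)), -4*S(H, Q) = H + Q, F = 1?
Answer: 563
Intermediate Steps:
S(H, Q) = -H/4 - Q/4 (S(H, Q) = -(H + Q)/4 = -H/4 - Q/4)
Y(D) = 39/2 - 3*D/2 (Y(D) = 6*(2 + (-D/4 - ¼*(-5))) = 6*(2 + (-D/4 + 5/4)) = 6*(2 + (5/4 - D/4)) = 6*(13/4 - D/4) = 39/2 - 3*D/2)
Y(F) + 545 = (39/2 - 3/2*1) + 545 = (39/2 - 3/2) + 545 = 18 + 545 = 563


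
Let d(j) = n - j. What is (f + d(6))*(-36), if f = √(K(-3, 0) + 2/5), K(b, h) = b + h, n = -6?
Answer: 432 - 36*I*√65/5 ≈ 432.0 - 58.048*I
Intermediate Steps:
d(j) = -6 - j
f = I*√65/5 (f = √((-3 + 0) + 2/5) = √(-3 + 2*(⅕)) = √(-3 + ⅖) = √(-13/5) = I*√65/5 ≈ 1.6125*I)
(f + d(6))*(-36) = (I*√65/5 + (-6 - 1*6))*(-36) = (I*√65/5 + (-6 - 6))*(-36) = (I*√65/5 - 12)*(-36) = (-12 + I*√65/5)*(-36) = 432 - 36*I*√65/5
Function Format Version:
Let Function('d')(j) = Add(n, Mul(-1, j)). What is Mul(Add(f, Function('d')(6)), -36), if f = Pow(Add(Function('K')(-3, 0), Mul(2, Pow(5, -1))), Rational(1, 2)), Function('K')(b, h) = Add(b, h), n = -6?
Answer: Add(432, Mul(Rational(-36, 5), I, Pow(65, Rational(1, 2)))) ≈ Add(432.00, Mul(-58.048, I))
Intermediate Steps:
Function('d')(j) = Add(-6, Mul(-1, j))
f = Mul(Rational(1, 5), I, Pow(65, Rational(1, 2))) (f = Pow(Add(Add(-3, 0), Mul(2, Pow(5, -1))), Rational(1, 2)) = Pow(Add(-3, Mul(2, Rational(1, 5))), Rational(1, 2)) = Pow(Add(-3, Rational(2, 5)), Rational(1, 2)) = Pow(Rational(-13, 5), Rational(1, 2)) = Mul(Rational(1, 5), I, Pow(65, Rational(1, 2))) ≈ Mul(1.6125, I))
Mul(Add(f, Function('d')(6)), -36) = Mul(Add(Mul(Rational(1, 5), I, Pow(65, Rational(1, 2))), Add(-6, Mul(-1, 6))), -36) = Mul(Add(Mul(Rational(1, 5), I, Pow(65, Rational(1, 2))), Add(-6, -6)), -36) = Mul(Add(Mul(Rational(1, 5), I, Pow(65, Rational(1, 2))), -12), -36) = Mul(Add(-12, Mul(Rational(1, 5), I, Pow(65, Rational(1, 2)))), -36) = Add(432, Mul(Rational(-36, 5), I, Pow(65, Rational(1, 2))))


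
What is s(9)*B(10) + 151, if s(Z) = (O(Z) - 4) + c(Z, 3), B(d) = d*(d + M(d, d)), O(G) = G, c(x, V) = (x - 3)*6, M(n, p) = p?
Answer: 8351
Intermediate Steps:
c(x, V) = -18 + 6*x (c(x, V) = (-3 + x)*6 = -18 + 6*x)
B(d) = 2*d**2 (B(d) = d*(d + d) = d*(2*d) = 2*d**2)
s(Z) = -22 + 7*Z (s(Z) = (Z - 4) + (-18 + 6*Z) = (-4 + Z) + (-18 + 6*Z) = -22 + 7*Z)
s(9)*B(10) + 151 = (-22 + 7*9)*(2*10**2) + 151 = (-22 + 63)*(2*100) + 151 = 41*200 + 151 = 8200 + 151 = 8351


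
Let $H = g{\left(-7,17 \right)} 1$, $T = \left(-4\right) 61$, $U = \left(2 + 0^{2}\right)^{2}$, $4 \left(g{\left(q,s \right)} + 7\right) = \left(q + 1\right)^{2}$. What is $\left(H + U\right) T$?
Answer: $-1464$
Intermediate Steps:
$g{\left(q,s \right)} = -7 + \frac{\left(1 + q\right)^{2}}{4}$ ($g{\left(q,s \right)} = -7 + \frac{\left(q + 1\right)^{2}}{4} = -7 + \frac{\left(1 + q\right)^{2}}{4}$)
$U = 4$ ($U = \left(2 + 0\right)^{2} = 2^{2} = 4$)
$T = -244$
$H = 2$ ($H = \left(-7 + \frac{\left(1 - 7\right)^{2}}{4}\right) 1 = \left(-7 + \frac{\left(-6\right)^{2}}{4}\right) 1 = \left(-7 + \frac{1}{4} \cdot 36\right) 1 = \left(-7 + 9\right) 1 = 2 \cdot 1 = 2$)
$\left(H + U\right) T = \left(2 + 4\right) \left(-244\right) = 6 \left(-244\right) = -1464$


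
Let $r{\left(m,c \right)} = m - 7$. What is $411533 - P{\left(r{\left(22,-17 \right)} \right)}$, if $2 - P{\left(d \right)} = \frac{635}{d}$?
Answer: $\frac{1234720}{3} \approx 4.1157 \cdot 10^{5}$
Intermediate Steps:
$r{\left(m,c \right)} = -7 + m$
$P{\left(d \right)} = 2 - \frac{635}{d}$
$411533 - P{\left(r{\left(22,-17 \right)} \right)} = 411533 - \left(2 - \frac{635}{-7 + 22}\right) = 411533 - \left(2 - \frac{635}{15}\right) = 411533 - \left(2 - \frac{127}{3}\right) = 411533 - - \frac{121}{3} = 411533 + \frac{121}{3} = \frac{1234720}{3}$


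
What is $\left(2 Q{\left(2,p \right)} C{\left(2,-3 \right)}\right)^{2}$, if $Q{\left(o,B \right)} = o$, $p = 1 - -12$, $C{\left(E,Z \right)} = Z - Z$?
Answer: $0$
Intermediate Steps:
$C{\left(E,Z \right)} = 0$
$p = 13$ ($p = 1 + 12 = 13$)
$\left(2 Q{\left(2,p \right)} C{\left(2,-3 \right)}\right)^{2} = \left(2 \cdot 2 \cdot 0\right)^{2} = \left(4 \cdot 0\right)^{2} = 0^{2} = 0$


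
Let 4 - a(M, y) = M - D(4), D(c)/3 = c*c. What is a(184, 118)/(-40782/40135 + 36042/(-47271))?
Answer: 20869437435/281195966 ≈ 74.217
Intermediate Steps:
D(c) = 3*c² (D(c) = 3*(c*c) = 3*c²)
a(M, y) = 52 - M (a(M, y) = 4 - (M - 3*4²) = 4 - (M - 3*16) = 4 - (M - 1*48) = 4 - (M - 48) = 4 - (-48 + M) = 4 + (48 - M) = 52 - M)
a(184, 118)/(-40782/40135 + 36042/(-47271)) = (52 - 1*184)/(-40782/40135 + 36042/(-47271)) = (52 - 184)/(-40782*1/40135 + 36042*(-1/47271)) = -132/(-40782/40135 - 12014/15757) = -132/(-1124783864/632407195) = -132*(-632407195/1124783864) = 20869437435/281195966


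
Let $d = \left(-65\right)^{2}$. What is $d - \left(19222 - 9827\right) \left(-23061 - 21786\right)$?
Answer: $421341790$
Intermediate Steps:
$d = 4225$
$d - \left(19222 - 9827\right) \left(-23061 - 21786\right) = 4225 - \left(19222 - 9827\right) \left(-23061 - 21786\right) = 4225 - 9395 \left(-44847\right) = 4225 - -421337565 = 4225 + 421337565 = 421341790$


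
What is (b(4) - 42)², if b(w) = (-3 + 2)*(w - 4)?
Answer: 1764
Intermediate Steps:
b(w) = 4 - w (b(w) = -(-4 + w) = 4 - w)
(b(4) - 42)² = ((4 - 1*4) - 42)² = ((4 - 4) - 42)² = (0 - 42)² = (-42)² = 1764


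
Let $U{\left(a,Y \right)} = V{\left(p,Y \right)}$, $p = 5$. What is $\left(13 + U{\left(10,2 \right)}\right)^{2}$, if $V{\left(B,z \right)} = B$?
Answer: $324$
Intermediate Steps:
$U{\left(a,Y \right)} = 5$
$\left(13 + U{\left(10,2 \right)}\right)^{2} = \left(13 + 5\right)^{2} = 18^{2} = 324$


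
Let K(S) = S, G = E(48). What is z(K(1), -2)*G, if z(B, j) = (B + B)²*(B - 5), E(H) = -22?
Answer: 352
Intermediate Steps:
G = -22
z(B, j) = 4*B²*(-5 + B) (z(B, j) = (2*B)²*(-5 + B) = (4*B²)*(-5 + B) = 4*B²*(-5 + B))
z(K(1), -2)*G = (4*1²*(-5 + 1))*(-22) = (4*1*(-4))*(-22) = -16*(-22) = 352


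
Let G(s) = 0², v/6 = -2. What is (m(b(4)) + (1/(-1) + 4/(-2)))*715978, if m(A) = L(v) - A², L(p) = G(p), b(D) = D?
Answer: -13603582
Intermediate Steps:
v = -12 (v = 6*(-2) = -12)
G(s) = 0
L(p) = 0
m(A) = -A² (m(A) = 0 - A² = -A²)
(m(b(4)) + (1/(-1) + 4/(-2)))*715978 = (-1*4² + (1/(-1) + 4/(-2)))*715978 = (-1*16 + (1*(-1) + 4*(-½)))*715978 = (-16 + (-1 - 2))*715978 = (-16 - 3)*715978 = -19*715978 = -13603582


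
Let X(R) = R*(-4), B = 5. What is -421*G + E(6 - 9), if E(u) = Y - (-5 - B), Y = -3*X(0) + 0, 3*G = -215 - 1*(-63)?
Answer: 64022/3 ≈ 21341.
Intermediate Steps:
X(R) = -4*R
G = -152/3 (G = (-215 - 1*(-63))/3 = (-215 + 63)/3 = (⅓)*(-152) = -152/3 ≈ -50.667)
Y = 0 (Y = -(-12)*0 + 0 = -3*0 + 0 = 0 + 0 = 0)
E(u) = 10 (E(u) = 0 - (-5 - 1*5) = 0 - (-5 - 5) = 0 - 1*(-10) = 0 + 10 = 10)
-421*G + E(6 - 9) = -421*(-152/3) + 10 = 63992/3 + 10 = 64022/3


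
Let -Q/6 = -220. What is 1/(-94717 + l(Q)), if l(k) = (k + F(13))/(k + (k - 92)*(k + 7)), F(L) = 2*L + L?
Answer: -1630876/154471680733 ≈ -1.0558e-5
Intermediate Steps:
Q = 1320 (Q = -6*(-220) = 1320)
F(L) = 3*L
l(k) = (39 + k)/(k + (-92 + k)*(7 + k)) (l(k) = (k + 3*13)/(k + (k - 92)*(k + 7)) = (k + 39)/(k + (-92 + k)*(7 + k)) = (39 + k)/(k + (-92 + k)*(7 + k)))
1/(-94717 + l(Q)) = 1/(-94717 + (39 + 1320)/(-644 + 1320² - 84*1320)) = 1/(-94717 + 1359/(-644 + 1742400 - 110880)) = 1/(-94717 + 1359/1630876) = 1/(-154471680733/1630876) = -1630876/154471680733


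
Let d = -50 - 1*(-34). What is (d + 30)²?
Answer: 196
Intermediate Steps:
d = -16 (d = -50 + 34 = -16)
(d + 30)² = (-16 + 30)² = 14² = 196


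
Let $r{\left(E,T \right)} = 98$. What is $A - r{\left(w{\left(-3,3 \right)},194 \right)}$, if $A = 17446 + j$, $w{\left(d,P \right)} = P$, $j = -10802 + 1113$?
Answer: $7659$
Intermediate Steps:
$j = -9689$
$A = 7757$ ($A = 17446 - 9689 = 7757$)
$A - r{\left(w{\left(-3,3 \right)},194 \right)} = 7757 - 98 = 7659$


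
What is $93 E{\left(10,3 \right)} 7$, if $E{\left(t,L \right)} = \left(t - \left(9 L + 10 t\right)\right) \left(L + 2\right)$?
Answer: $-380835$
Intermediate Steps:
$E{\left(t,L \right)} = \left(2 + L\right) \left(- 9 L - 9 t\right)$ ($E{\left(t,L \right)} = \left(- 9 L - 9 t\right) \left(2 + L\right) = \left(2 + L\right) \left(- 9 L - 9 t\right)$)
$93 E{\left(10,3 \right)} 7 = 93 \left(\left(-18\right) 3 - 180 - 9 \cdot 3^{2} - 27 \cdot 10\right) 7 = 93 \left(-54 - 180 - 81 - 270\right) 7 = 93 \left(-585\right) 7 = \left(-54405\right) 7 = -380835$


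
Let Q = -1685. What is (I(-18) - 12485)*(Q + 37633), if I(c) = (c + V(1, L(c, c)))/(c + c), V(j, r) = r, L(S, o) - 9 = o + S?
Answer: -448765845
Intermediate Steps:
L(S, o) = 9 + S + o (L(S, o) = 9 + (o + S) = 9 + (S + o) = 9 + S + o)
I(c) = (9 + 3*c)/(2*c) (I(c) = (c + (9 + c + c))/(c + c) = (c + (9 + 2*c))/((2*c)) = (9 + 3*c)*(1/(2*c)) = (9 + 3*c)/(2*c))
(I(-18) - 12485)*(Q + 37633) = ((3/2)*(3 - 18)/(-18) - 12485)*(-1685 + 37633) = ((3/2)*(-1/18)*(-15) - 12485)*35948 = (5/4 - 12485)*35948 = -49935/4*35948 = -448765845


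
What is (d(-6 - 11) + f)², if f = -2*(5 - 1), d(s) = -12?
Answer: 400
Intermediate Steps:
f = -8 (f = -2*4 = -8)
(d(-6 - 11) + f)² = (-12 - 8)² = (-20)² = 400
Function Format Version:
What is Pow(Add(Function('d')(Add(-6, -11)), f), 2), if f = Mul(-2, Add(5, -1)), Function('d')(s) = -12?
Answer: 400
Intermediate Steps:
f = -8 (f = Mul(-2, 4) = -8)
Pow(Add(Function('d')(Add(-6, -11)), f), 2) = Pow(Add(-12, -8), 2) = Pow(-20, 2) = 400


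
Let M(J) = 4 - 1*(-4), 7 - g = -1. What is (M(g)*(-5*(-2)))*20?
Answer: 1600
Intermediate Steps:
g = 8 (g = 7 - 1*(-1) = 7 + 1 = 8)
M(J) = 8 (M(J) = 4 + 4 = 8)
(M(g)*(-5*(-2)))*20 = (8*(-5*(-2)))*20 = (8*10)*20 = 80*20 = 1600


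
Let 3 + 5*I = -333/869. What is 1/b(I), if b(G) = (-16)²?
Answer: 1/256 ≈ 0.0039063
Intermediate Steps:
I = -588/869 (I = -⅗ + (-333/869)/5 = -⅗ + (-333*1/869)/5 = -⅗ + (⅕)*(-333/869) = -⅗ - 333/4345 = -588/869 ≈ -0.67664)
b(G) = 256
1/b(I) = 1/256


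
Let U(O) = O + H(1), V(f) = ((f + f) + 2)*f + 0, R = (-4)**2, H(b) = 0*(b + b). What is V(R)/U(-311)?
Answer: -544/311 ≈ -1.7492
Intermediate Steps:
H(b) = 0 (H(b) = 0*(2*b) = 0)
R = 16
V(f) = f*(2 + 2*f) (V(f) = (2*f + 2)*f + 0 = (2 + 2*f)*f + 0 = f*(2 + 2*f) + 0 = f*(2 + 2*f))
U(O) = O (U(O) = O + 0 = O)
V(R)/U(-311) = (2*16*(1 + 16))/(-311) = (2*16*17)*(-1/311) = 544*(-1/311) = -544/311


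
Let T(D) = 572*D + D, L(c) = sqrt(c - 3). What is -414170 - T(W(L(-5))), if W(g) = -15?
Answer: -405575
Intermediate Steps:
L(c) = sqrt(-3 + c)
T(D) = 573*D
-414170 - T(W(L(-5))) = -414170 - 573*(-15) = -414170 - 1*(-8595) = -414170 + 8595 = -405575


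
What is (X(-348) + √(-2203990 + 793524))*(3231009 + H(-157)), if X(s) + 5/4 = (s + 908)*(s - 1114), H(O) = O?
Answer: -2645167188005 + 255237308*I*√226 ≈ -2.6452e+12 + 3.8371e+9*I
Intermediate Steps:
X(s) = -5/4 + (-1114 + s)*(908 + s) (X(s) = -5/4 + (s + 908)*(s - 1114) = -5/4 + (908 + s)*(-1114 + s) = -5/4 + (-1114 + s)*(908 + s))
(X(-348) + √(-2203990 + 793524))*(3231009 + H(-157)) = ((-4046053/4 + (-348)² - 206*(-348)) + √(-2203990 + 793524))*(3231009 - 157) = ((-4046053/4 + 121104 + 71688) + √(-1410466))*3230852 = (-3274885/4 + 79*I*√226)*3230852 = -2645167188005 + 255237308*I*√226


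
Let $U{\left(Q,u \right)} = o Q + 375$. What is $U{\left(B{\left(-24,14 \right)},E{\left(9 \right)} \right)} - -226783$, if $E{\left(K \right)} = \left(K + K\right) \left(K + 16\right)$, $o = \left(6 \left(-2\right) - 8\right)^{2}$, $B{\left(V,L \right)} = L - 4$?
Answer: $231158$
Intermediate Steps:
$B{\left(V,L \right)} = -4 + L$ ($B{\left(V,L \right)} = L - 4 = -4 + L$)
$o = 400$ ($o = \left(-12 - 8\right)^{2} = \left(-20\right)^{2} = 400$)
$E{\left(K \right)} = 2 K \left(16 + K\right)$
$U{\left(Q,u \right)} = 375 + 400 Q$ ($U{\left(Q,u \right)} = 400 Q + 375 = 375 + 400 Q$)
$U{\left(B{\left(-24,14 \right)},E{\left(9 \right)} \right)} - -226783 = \left(375 + 400 \left(-4 + 14\right)\right) - -226783 = \left(375 + 400 \cdot 10\right) + 226783 = \left(375 + 4000\right) + 226783 = 4375 + 226783 = 231158$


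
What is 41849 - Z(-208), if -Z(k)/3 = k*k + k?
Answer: 171017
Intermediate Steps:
Z(k) = -3*k - 3*k² (Z(k) = -3*(k*k + k) = -3*(k² + k) = -3*(k + k²) = -3*k - 3*k²)
41849 - Z(-208) = 41849 - (-3)*(-208)*(1 - 208) = 41849 - (-3)*(-208)*(-207) = 41849 - 1*(-129168) = 41849 + 129168 = 171017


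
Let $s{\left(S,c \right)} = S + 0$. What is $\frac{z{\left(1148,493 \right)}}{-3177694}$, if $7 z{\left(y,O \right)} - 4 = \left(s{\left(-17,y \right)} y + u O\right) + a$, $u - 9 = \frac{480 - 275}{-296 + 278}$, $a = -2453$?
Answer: $\frac{416569}{400389444} \approx 0.0010404$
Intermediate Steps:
$s{\left(S,c \right)} = S$
$u = - \frac{43}{18}$ ($u = 9 + \frac{480 - 275}{-296 + 278} = 9 + \frac{205}{-18} = 9 + 205 \left(- \frac{1}{18}\right) = 9 - \frac{205}{18} = - \frac{43}{18} \approx -2.3889$)
$z{\left(y,O \right)} = - \frac{2449}{7} - \frac{43 O}{126} - \frac{17 y}{7}$ ($z{\left(y,O \right)} = \frac{4}{7} + \frac{\left(- 17 y - \frac{43 O}{18}\right) - 2453}{7} = \frac{4}{7} + \frac{-2453 - 17 y - \frac{43 O}{18}}{7} = \frac{4}{7} - \left(\frac{2453}{7} + \frac{17 y}{7} + \frac{43 O}{126}\right) = - \frac{2449}{7} - \frac{43 O}{126} - \frac{17 y}{7}$)
$\frac{z{\left(1148,493 \right)}}{-3177694} = \frac{- \frac{2449}{7} - \frac{21199}{126} - 2788}{-3177694} = \left(- \frac{2449}{7} - \frac{21199}{126} - 2788\right) \left(- \frac{1}{3177694}\right) = \left(- \frac{416569}{126}\right) \left(- \frac{1}{3177694}\right) = \frac{416569}{400389444}$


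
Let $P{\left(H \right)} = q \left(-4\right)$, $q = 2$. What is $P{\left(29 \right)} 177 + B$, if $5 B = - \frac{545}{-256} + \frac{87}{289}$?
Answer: $- \frac{523626943}{369920} \approx -1415.5$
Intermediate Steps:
$P{\left(H \right)} = -8$ ($P{\left(H \right)} = 2 \left(-4\right) = -8$)
$B = \frac{179777}{369920}$ ($B = \frac{- \frac{545}{-256} + \frac{87}{289}}{5} = \frac{\left(-545\right) \left(- \frac{1}{256}\right) + 87 \cdot \frac{1}{289}}{5} = \frac{\frac{545}{256} + \frac{87}{289}}{5} = \frac{1}{5} \cdot \frac{179777}{73984} = \frac{179777}{369920} \approx 0.48599$)
$P{\left(29 \right)} 177 + B = \left(-8\right) 177 + \frac{179777}{369920} = -1416 + \frac{179777}{369920} = - \frac{523626943}{369920}$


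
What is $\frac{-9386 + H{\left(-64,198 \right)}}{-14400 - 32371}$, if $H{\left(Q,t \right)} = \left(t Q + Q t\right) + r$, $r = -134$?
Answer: $\frac{34864}{46771} \approx 0.74542$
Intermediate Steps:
$H{\left(Q,t \right)} = -134 + 2 Q t$ ($H{\left(Q,t \right)} = \left(t Q + Q t\right) - 134 = \left(Q t + Q t\right) - 134 = 2 Q t - 134 = -134 + 2 Q t$)
$\frac{-9386 + H{\left(-64,198 \right)}}{-14400 - 32371} = \frac{-9386 + \left(-134 + 2 \left(-64\right) 198\right)}{-14400 - 32371} = \frac{-9386 - 25478}{-46771} = \left(-9386 - 25478\right) \left(- \frac{1}{46771}\right) = \left(-34864\right) \left(- \frac{1}{46771}\right) = \frac{34864}{46771}$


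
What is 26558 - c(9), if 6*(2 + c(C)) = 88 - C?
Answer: 159281/6 ≈ 26547.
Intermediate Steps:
c(C) = 38/3 - C/6 (c(C) = -2 + (88 - C)/6 = -2 + (44/3 - C/6) = 38/3 - C/6)
26558 - c(9) = 26558 - (38/3 - 1/6*9) = 26558 - (38/3 - 3/2) = 26558 - 1*67/6 = 26558 - 67/6 = 159281/6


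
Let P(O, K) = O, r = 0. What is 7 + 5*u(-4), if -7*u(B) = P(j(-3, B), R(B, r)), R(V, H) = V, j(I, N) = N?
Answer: 69/7 ≈ 9.8571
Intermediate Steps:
u(B) = -B/7
7 + 5*u(-4) = 7 + 5*(-1/7*(-4)) = 7 + 5*(4/7) = 7 + 20/7 = 69/7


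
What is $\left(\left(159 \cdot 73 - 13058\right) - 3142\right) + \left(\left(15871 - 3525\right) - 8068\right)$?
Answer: $-315$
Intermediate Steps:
$\left(\left(159 \cdot 73 - 13058\right) - 3142\right) + \left(\left(15871 - 3525\right) - 8068\right) = \left(\left(11607 - 13058\right) - 3142\right) + \left(12346 - 8068\right) = \left(-1451 - 3142\right) + 4278 = -4593 + 4278 = -315$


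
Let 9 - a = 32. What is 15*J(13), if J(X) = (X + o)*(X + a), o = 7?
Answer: -3000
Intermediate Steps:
a = -23 (a = 9 - 1*32 = 9 - 32 = -23)
J(X) = (-23 + X)*(7 + X) (J(X) = (X + 7)*(X - 23) = (7 + X)*(-23 + X) = (-23 + X)*(7 + X))
15*J(13) = 15*(-161 + 13² - 16*13) = 15*(-161 + 169 - 208) = 15*(-200) = -3000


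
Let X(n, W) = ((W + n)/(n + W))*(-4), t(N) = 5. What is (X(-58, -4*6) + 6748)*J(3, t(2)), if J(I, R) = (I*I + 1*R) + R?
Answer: 128136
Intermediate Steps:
J(I, R) = I² + 2*R (J(I, R) = (I² + R) + R = (R + I²) + R = I² + 2*R)
X(n, W) = -4 (X(n, W) = ((W + n)/(W + n))*(-4) = 1*(-4) = -4)
(X(-58, -4*6) + 6748)*J(3, t(2)) = (-4 + 6748)*(3² + 2*5) = 6744*(9 + 10) = 6744*19 = 128136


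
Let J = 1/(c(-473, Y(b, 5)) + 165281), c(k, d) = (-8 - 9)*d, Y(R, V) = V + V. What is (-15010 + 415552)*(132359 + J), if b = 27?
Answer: 2917805189450900/55037 ≈ 5.3015e+10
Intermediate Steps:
Y(R, V) = 2*V
c(k, d) = -17*d
J = 1/165111 (J = 1/(-34*5 + 165281) = 1/(-17*10 + 165281) = 1/(-170 + 165281) = 1/165111 ≈ 6.0565e-6)
(-15010 + 415552)*(132359 + J) = (-15010 + 415552)*(132359 + 1/165111) = 400542*(21853926850/165111) = 2917805189450900/55037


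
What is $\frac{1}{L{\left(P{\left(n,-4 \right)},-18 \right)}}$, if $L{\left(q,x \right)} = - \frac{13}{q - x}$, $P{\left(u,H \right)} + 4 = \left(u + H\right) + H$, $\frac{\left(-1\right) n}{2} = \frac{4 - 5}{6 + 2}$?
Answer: $- \frac{25}{52} \approx -0.48077$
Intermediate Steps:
$n = \frac{1}{4}$ ($n = - 2 \frac{4 - 5}{6 + 2} = - 2 \left(- \frac{1}{8}\right) = - 2 \left(\left(-1\right) \frac{1}{8}\right) = \left(-2\right) \left(- \frac{1}{8}\right) = \frac{1}{4} \approx 0.25$)
$P{\left(u,H \right)} = -4 + u + 2 H$ ($P{\left(u,H \right)} = -4 + \left(\left(u + H\right) + H\right) = -4 + \left(\left(H + u\right) + H\right) = -4 + \left(u + 2 H\right) = -4 + u + 2 H$)
$\frac{1}{L{\left(P{\left(n,-4 \right)},-18 \right)}} = \frac{1}{13 \frac{1}{-18 - \left(-4 + \frac{1}{4} + 2 \left(-4\right)\right)}} = \frac{1}{13 \frac{1}{-18 - \left(-4 + \frac{1}{4} - 8\right)}} = \frac{1}{13 \frac{1}{-18 - - \frac{47}{4}}} = \frac{1}{13 \frac{1}{-18 + \frac{47}{4}}} = \frac{1}{13 \frac{1}{- \frac{25}{4}}} = \frac{1}{13 \left(- \frac{4}{25}\right)} = \frac{1}{- \frac{52}{25}} = - \frac{25}{52}$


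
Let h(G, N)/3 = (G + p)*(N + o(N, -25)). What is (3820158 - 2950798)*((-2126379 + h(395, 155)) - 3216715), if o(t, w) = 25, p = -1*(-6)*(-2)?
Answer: -4465271164640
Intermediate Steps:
p = -12 (p = 6*(-2) = -12)
h(G, N) = 3*(-12 + G)*(25 + N) (h(G, N) = 3*((G - 12)*(N + 25)) = 3*((-12 + G)*(25 + N)) = 3*(-12 + G)*(25 + N))
(3820158 - 2950798)*((-2126379 + h(395, 155)) - 3216715) = (3820158 - 2950798)*((-2126379 + (-900 - 36*155 + 75*395 + 3*395*155)) - 3216715) = 869360*((-2126379 + (-900 - 5580 + 29625 + 183675)) - 3216715) = 869360*((-2126379 + 206820) - 3216715) = 869360*(-1919559 - 3216715) = 869360*(-5136274) = -4465271164640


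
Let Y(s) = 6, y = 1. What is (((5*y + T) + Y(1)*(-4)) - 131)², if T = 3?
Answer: 21609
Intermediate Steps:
(((5*y + T) + Y(1)*(-4)) - 131)² = (((5*1 + 3) + 6*(-4)) - 131)² = (((5 + 3) - 24) - 131)² = ((8 - 24) - 131)² = (-16 - 131)² = (-147)² = 21609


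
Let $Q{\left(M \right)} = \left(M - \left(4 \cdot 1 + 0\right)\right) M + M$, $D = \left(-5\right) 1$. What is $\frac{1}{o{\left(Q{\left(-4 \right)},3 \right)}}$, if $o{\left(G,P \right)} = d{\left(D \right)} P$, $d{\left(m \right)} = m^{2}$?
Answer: $\frac{1}{75} \approx 0.013333$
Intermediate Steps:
$D = -5$
$Q{\left(M \right)} = M + M \left(-4 + M\right)$ ($Q{\left(M \right)} = \left(M - \left(4 + 0\right)\right) M + M = \left(M - 4\right) M + M = \left(-4 + M\right) M + M = M \left(-4 + M\right) + M = M + M \left(-4 + M\right)$)
$o{\left(G,P \right)} = 25 P$ ($o{\left(G,P \right)} = \left(-5\right)^{2} P = 25 P$)
$\frac{1}{o{\left(Q{\left(-4 \right)},3 \right)}} = \frac{1}{25 \cdot 3} = \frac{1}{75}$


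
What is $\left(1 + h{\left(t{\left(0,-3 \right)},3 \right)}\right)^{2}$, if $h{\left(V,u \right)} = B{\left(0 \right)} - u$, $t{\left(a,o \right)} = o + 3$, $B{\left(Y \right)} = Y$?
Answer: $4$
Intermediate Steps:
$t{\left(a,o \right)} = 3 + o$
$h{\left(V,u \right)} = - u$ ($h{\left(V,u \right)} = 0 - u = - u$)
$\left(1 + h{\left(t{\left(0,-3 \right)},3 \right)}\right)^{2} = \left(1 - 3\right)^{2} = \left(-2\right)^{2} = 4$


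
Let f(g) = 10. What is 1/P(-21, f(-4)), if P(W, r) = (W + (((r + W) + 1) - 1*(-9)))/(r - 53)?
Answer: 43/22 ≈ 1.9545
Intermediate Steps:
P(W, r) = (10 + r + 2*W)/(-53 + r) (P(W, r) = (W + (((W + r) + 1) + 9))/(-53 + r) = (W + ((1 + W + r) + 9))/(-53 + r) = (W + (10 + W + r))/(-53 + r) = (10 + r + 2*W)/(-53 + r))
1/P(-21, f(-4)) = 1/((10 + 10 + 2*(-21))/(-53 + 10)) = 1/((10 + 10 - 42)/(-43)) = 1/(-1/43*(-22)) = 1/(22/43) = 43/22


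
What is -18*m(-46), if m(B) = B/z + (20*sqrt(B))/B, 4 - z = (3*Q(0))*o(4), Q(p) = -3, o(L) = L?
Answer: 207/10 + 180*I*sqrt(46)/23 ≈ 20.7 + 53.079*I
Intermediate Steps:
z = 40 (z = 4 - 3*(-3)*4 = 4 - (-9)*4 = 4 - 1*(-36) = 4 + 36 = 40)
m(B) = 20/sqrt(B) + B/40 (m(B) = B/40 + (20*sqrt(B))/B = B*(1/40) + 20/sqrt(B) = B/40 + 20/sqrt(B) = 20/sqrt(B) + B/40)
-18*m(-46) = -18*(20/sqrt(-46) + (1/40)*(-46)) = -18*(20*(-I*sqrt(46)/46) - 23/20) = -18*(-10*I*sqrt(46)/23 - 23/20) = -18*(-23/20 - 10*I*sqrt(46)/23) = 207/10 + 180*I*sqrt(46)/23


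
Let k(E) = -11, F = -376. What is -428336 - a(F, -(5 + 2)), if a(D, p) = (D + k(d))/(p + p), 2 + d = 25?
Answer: -5997091/14 ≈ -4.2836e+5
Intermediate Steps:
d = 23 (d = -2 + 25 = 23)
a(D, p) = (-11 + D)/(2*p) (a(D, p) = (D - 11)/(p + p) = (-11 + D)/((2*p)) = (-11 + D)*(1/(2*p)) = (-11 + D)/(2*p))
-428336 - a(F, -(5 + 2)) = -428336 - (-11 - 376)/(2*((-(5 + 2)))) = -428336 - (-387)/(2*((-1*7))) = -428336 - (-387)/(2*(-7)) = -428336 - (-1)*(-387)/(2*7) = -428336 - 1*387/14 = -428336 - 387/14 = -5997091/14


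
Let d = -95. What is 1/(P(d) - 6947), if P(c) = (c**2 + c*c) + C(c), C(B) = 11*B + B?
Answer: 1/9963 ≈ 0.00010037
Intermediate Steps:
C(B) = 12*B
P(c) = 2*c**2 + 12*c (P(c) = (c**2 + c*c) + 12*c = (c**2 + c**2) + 12*c = 2*c**2 + 12*c)
1/(P(d) - 6947) = 1/(2*(-95)*(6 - 95) - 6947) = 1/(2*(-95)*(-89) - 6947) = 1/(16910 - 6947) = 1/9963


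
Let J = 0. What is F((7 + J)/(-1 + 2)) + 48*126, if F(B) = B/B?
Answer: 6049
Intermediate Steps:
F(B) = 1
F((7 + J)/(-1 + 2)) + 48*126 = 1 + 48*126 = 1 + 6048 = 6049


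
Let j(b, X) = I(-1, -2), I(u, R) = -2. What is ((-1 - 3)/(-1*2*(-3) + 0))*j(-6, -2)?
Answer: 4/3 ≈ 1.3333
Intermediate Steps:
j(b, X) = -2
((-1 - 3)/(-1*2*(-3) + 0))*j(-6, -2) = ((-1 - 3)/(-1*2*(-3) + 0))*(-2) = -4/(-2*(-3) + 0)*(-2) = -4/(6 + 0)*(-2) = -4/6*(-2) = -4*1/6*(-2) = -2/3*(-2) = 4/3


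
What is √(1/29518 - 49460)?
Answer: I*√43095107515522/29518 ≈ 222.4*I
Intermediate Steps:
√(1/29518 - 49460) = √(-1459960279/29518) = I*√43095107515522/29518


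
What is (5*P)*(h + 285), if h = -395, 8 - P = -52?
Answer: -33000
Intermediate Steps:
P = 60 (P = 8 - 1*(-52) = 8 + 52 = 60)
(5*P)*(h + 285) = (5*60)*(-395 + 285) = 300*(-110) = -33000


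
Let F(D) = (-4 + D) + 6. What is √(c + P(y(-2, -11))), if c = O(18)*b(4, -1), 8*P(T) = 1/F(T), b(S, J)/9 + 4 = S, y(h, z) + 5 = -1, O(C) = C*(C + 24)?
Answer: I*√2/8 ≈ 0.17678*I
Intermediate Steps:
O(C) = C*(24 + C)
y(h, z) = -6 (y(h, z) = -5 - 1 = -6)
F(D) = 2 + D
b(S, J) = -36 + 9*S
P(T) = 1/(8*(2 + T))
c = 0 (c = (18*(24 + 18))*(-36 + 9*4) = (18*42)*(-36 + 36) = 756*0 = 0)
√(c + P(y(-2, -11))) = √(0 + 1/(8*(2 - 6))) = √(0 + (⅛)/(-4)) = √(0 + (⅛)*(-¼)) = √(0 - 1/32) = √(-1/32) = I*√2/8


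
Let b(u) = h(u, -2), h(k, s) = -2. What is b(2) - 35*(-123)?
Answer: 4303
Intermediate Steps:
b(u) = -2
b(2) - 35*(-123) = -2 - 35*(-123) = -2 + 4305 = 4303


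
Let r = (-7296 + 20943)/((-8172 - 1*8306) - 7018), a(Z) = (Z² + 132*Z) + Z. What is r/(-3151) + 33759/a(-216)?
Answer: 1446540785/768122421 ≈ 1.8832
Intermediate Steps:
a(Z) = Z² + 133*Z
r = -4549/7832 (r = 13647/((-8172 - 8306) - 7018) = 13647/(-16478 - 7018) = 13647/(-23496) = 13647*(-1/23496) = -4549/7832 ≈ -0.58082)
r/(-3151) + 33759/a(-216) = -4549/7832/(-3151) + 33759/((-216*(133 - 216))) = -4549/7832*(-1/3151) + 33759/((-216*(-83))) = 4549/24678632 + 33759/17928 = 4549/24678632 + 33759*(1/17928) = 4549/24678632 + 3751/1992 = 1446540785/768122421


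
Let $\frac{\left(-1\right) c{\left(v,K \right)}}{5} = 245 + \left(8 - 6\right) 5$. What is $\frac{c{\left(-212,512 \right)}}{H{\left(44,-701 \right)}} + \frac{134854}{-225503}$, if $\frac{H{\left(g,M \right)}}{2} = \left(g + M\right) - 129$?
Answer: $\frac{25175279}{118163572} \approx 0.21305$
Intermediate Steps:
$H{\left(g,M \right)} = -258 + 2 M + 2 g$ ($H{\left(g,M \right)} = 2 \left(\left(g + M\right) - 129\right) = 2 \left(\left(M + g\right) - 129\right) = 2 \left(-129 + M + g\right) = -258 + 2 M + 2 g$)
$c{\left(v,K \right)} = -1275$ ($c{\left(v,K \right)} = - 5 \left(245 + \left(8 - 6\right) 5\right) = - 5 \left(245 + 2 \cdot 5\right) = - 5 \left(245 + 10\right) = \left(-5\right) 255 = -1275$)
$\frac{c{\left(-212,512 \right)}}{H{\left(44,-701 \right)}} + \frac{134854}{-225503} = - \frac{1275}{-258 + 2 \left(-701\right) + 2 \cdot 44} + \frac{134854}{-225503} = - \frac{1275}{-258 - 1402 + 88} + 134854 \left(- \frac{1}{225503}\right) = - \frac{1275}{-1572} - \frac{134854}{225503} = \left(-1275\right) \left(- \frac{1}{1572}\right) - \frac{134854}{225503} = \frac{425}{524} - \frac{134854}{225503} = \frac{25175279}{118163572}$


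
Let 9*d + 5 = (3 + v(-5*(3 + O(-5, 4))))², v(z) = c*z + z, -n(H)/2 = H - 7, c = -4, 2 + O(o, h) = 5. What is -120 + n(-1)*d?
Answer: 137224/9 ≈ 15247.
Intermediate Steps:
O(o, h) = 3 (O(o, h) = -2 + 5 = 3)
n(H) = 14 - 2*H (n(H) = -2*(H - 7) = -2*(-7 + H) = 14 - 2*H)
v(z) = -3*z (v(z) = -4*z + z = -3*z)
d = 8644/9 (d = -5/9 + (3 - (-15)*(3 + 3))²/9 = -5/9 + (3 - (-15)*6)²/9 = -5/9 + (3 - 3*(-30))²/9 = -5/9 + (3 + 90)²/9 = -5/9 + (⅑)*93² = -5/9 + (⅑)*8649 = -5/9 + 961 = 8644/9 ≈ 960.44)
-120 + n(-1)*d = -120 + (14 - 2*(-1))*(8644/9) = -120 + (14 + 2)*(8644/9) = -120 + 16*(8644/9) = -120 + 138304/9 = 137224/9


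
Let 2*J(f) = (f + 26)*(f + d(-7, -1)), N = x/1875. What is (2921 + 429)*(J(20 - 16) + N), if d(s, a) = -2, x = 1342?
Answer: 7717328/75 ≈ 1.0290e+5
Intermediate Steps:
N = 1342/1875 ≈ 0.71573
J(f) = (-2 + f)*(26 + f)/2 (J(f) = ((f + 26)*(f - 2))/2 = ((26 + f)*(-2 + f))/2 = ((-2 + f)*(26 + f))/2 = (-2 + f)*(26 + f)/2)
(2921 + 429)*(J(20 - 16) + N) = (2921 + 429)*((-26 + (20 - 16)²/2 + 12*(20 - 16)) + 1342/1875) = 3350*((-26 + (½)*4² + 12*4) + 1342/1875) = 3350*((-26 + (½)*16 + 48) + 1342/1875) = 3350*((-26 + 8 + 48) + 1342/1875) = 3350*(30 + 1342/1875) = 3350*(57592/1875) = 7717328/75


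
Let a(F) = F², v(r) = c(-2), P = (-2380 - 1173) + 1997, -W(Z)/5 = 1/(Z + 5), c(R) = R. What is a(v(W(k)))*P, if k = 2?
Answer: -6224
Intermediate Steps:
W(Z) = -5/(5 + Z) (W(Z) = -5/(Z + 5) = -5/(5 + Z))
P = -1556 (P = -3553 + 1997 = -1556)
v(r) = -2
a(v(W(k)))*P = (-2)²*(-1556) = 4*(-1556) = -6224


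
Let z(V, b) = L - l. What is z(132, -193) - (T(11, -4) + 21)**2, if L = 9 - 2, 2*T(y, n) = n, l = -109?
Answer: -245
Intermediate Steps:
T(y, n) = n/2
L = 7
z(V, b) = 116 (z(V, b) = 7 - 1*(-109) = 7 + 109 = 116)
z(132, -193) - (T(11, -4) + 21)**2 = 116 - ((1/2)*(-4) + 21)**2 = 116 - (-2 + 21)**2 = 116 - 1*19**2 = 116 - 1*361 = 116 - 361 = -245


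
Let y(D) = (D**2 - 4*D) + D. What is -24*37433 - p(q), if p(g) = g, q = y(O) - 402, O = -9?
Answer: -898098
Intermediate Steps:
y(D) = D**2 - 3*D
q = -294 (q = -9*(-3 - 9) - 402 = -9*(-12) - 402 = 108 - 402 = -294)
-24*37433 - p(q) = -24*37433 - 1*(-294) = -898392 + 294 = -898098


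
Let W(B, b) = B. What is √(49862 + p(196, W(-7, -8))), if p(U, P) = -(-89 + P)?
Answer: √49958 ≈ 223.51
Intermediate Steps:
p(U, P) = 89 - P
√(49862 + p(196, W(-7, -8))) = √(49862 + (89 - 1*(-7))) = √(49862 + (89 + 7)) = √(49862 + 96) = √49958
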